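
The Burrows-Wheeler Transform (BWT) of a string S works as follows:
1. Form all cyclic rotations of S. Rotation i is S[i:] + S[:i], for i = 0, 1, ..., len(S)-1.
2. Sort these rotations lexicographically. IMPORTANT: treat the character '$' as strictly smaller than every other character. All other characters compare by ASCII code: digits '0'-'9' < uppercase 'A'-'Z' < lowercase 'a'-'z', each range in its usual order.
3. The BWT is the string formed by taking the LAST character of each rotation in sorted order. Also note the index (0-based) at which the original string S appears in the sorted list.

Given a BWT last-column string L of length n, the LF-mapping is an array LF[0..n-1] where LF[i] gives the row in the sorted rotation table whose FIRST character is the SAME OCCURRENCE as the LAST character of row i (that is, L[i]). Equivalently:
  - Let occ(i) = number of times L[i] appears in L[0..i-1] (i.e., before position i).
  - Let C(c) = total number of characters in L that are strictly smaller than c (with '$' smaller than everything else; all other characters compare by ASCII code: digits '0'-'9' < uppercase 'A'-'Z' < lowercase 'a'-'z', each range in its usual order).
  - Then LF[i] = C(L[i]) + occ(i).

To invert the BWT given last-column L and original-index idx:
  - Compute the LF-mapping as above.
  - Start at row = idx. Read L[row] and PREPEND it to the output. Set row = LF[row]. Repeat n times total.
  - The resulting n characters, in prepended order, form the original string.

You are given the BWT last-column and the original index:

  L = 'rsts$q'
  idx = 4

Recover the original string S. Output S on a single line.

LF mapping: 2 3 5 4 0 1
Walk LF starting at row 4, prepending L[row]:
  step 1: row=4, L[4]='$', prepend. Next row=LF[4]=0
  step 2: row=0, L[0]='r', prepend. Next row=LF[0]=2
  step 3: row=2, L[2]='t', prepend. Next row=LF[2]=5
  step 4: row=5, L[5]='q', prepend. Next row=LF[5]=1
  step 5: row=1, L[1]='s', prepend. Next row=LF[1]=3
  step 6: row=3, L[3]='s', prepend. Next row=LF[3]=4
Reversed output: ssqtr$

Answer: ssqtr$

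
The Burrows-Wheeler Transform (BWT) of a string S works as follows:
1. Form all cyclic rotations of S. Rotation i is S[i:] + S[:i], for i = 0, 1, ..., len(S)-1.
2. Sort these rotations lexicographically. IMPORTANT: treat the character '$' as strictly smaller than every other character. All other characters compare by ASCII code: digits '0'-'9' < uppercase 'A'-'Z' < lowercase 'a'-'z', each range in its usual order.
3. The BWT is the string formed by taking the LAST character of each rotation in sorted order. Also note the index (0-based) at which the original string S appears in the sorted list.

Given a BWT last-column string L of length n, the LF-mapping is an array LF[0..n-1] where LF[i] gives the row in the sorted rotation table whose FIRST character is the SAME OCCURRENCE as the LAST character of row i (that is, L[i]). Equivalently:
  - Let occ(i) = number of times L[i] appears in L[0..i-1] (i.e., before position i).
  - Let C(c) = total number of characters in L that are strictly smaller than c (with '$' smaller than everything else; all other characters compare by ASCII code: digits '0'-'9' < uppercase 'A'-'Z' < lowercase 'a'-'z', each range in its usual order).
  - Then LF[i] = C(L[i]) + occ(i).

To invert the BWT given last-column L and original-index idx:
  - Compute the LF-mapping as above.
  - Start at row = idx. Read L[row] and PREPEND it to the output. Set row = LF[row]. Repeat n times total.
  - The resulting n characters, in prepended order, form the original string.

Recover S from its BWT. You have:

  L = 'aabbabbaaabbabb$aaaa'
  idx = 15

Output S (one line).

LF mapping: 1 2 12 13 3 14 15 4 5 6 16 17 7 18 19 0 8 9 10 11
Walk LF starting at row 15, prepending L[row]:
  step 1: row=15, L[15]='$', prepend. Next row=LF[15]=0
  step 2: row=0, L[0]='a', prepend. Next row=LF[0]=1
  step 3: row=1, L[1]='a', prepend. Next row=LF[1]=2
  step 4: row=2, L[2]='b', prepend. Next row=LF[2]=12
  step 5: row=12, L[12]='a', prepend. Next row=LF[12]=7
  step 6: row=7, L[7]='a', prepend. Next row=LF[7]=4
  step 7: row=4, L[4]='a', prepend. Next row=LF[4]=3
  step 8: row=3, L[3]='b', prepend. Next row=LF[3]=13
  step 9: row=13, L[13]='b', prepend. Next row=LF[13]=18
  step 10: row=18, L[18]='a', prepend. Next row=LF[18]=10
  step 11: row=10, L[10]='b', prepend. Next row=LF[10]=16
  step 12: row=16, L[16]='a', prepend. Next row=LF[16]=8
  step 13: row=8, L[8]='a', prepend. Next row=LF[8]=5
  step 14: row=5, L[5]='b', prepend. Next row=LF[5]=14
  step 15: row=14, L[14]='b', prepend. Next row=LF[14]=19
  step 16: row=19, L[19]='a', prepend. Next row=LF[19]=11
  step 17: row=11, L[11]='b', prepend. Next row=LF[11]=17
  step 18: row=17, L[17]='a', prepend. Next row=LF[17]=9
  step 19: row=9, L[9]='a', prepend. Next row=LF[9]=6
  step 20: row=6, L[6]='b', prepend. Next row=LF[6]=15
Reversed output: baababbaababbaaabaa$

Answer: baababbaababbaaabaa$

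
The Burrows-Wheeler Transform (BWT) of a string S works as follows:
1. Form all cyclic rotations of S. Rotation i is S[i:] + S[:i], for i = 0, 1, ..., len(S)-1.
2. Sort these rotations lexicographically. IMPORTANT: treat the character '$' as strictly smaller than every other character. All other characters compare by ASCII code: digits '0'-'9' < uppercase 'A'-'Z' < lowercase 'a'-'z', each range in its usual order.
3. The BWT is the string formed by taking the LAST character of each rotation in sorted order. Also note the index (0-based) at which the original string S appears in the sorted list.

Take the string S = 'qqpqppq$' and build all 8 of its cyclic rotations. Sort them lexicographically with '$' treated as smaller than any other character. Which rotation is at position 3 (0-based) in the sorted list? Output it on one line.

Answer: pqppq$qq

Derivation:
All 8 rotations (rotation i = S[i:]+S[:i]):
  rot[0] = qqpqppq$
  rot[1] = qpqppq$q
  rot[2] = pqppq$qq
  rot[3] = qppq$qqp
  rot[4] = ppq$qqpq
  rot[5] = pq$qqpqp
  rot[6] = q$qqpqpp
  rot[7] = $qqpqppq
Sorted (with $ < everything):
  sorted[0] = $qqpqppq
  sorted[1] = ppq$qqpq
  sorted[2] = pq$qqpqp
  sorted[3] = pqppq$qq
  sorted[4] = q$qqpqpp
  sorted[5] = qppq$qqp
  sorted[6] = qpqppq$q
  sorted[7] = qqpqppq$
sorted[3] = pqppq$qq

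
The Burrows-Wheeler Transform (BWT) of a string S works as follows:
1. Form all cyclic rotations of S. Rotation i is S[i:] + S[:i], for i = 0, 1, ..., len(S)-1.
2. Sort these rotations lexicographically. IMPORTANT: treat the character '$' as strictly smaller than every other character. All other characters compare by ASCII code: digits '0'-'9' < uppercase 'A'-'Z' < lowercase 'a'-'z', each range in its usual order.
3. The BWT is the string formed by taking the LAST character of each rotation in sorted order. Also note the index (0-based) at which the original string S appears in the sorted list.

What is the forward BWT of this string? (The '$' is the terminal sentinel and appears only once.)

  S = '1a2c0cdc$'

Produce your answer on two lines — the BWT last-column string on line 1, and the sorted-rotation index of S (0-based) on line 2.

All 9 rotations (rotation i = S[i:]+S[:i]):
  rot[0] = 1a2c0cdc$
  rot[1] = a2c0cdc$1
  rot[2] = 2c0cdc$1a
  rot[3] = c0cdc$1a2
  rot[4] = 0cdc$1a2c
  rot[5] = cdc$1a2c0
  rot[6] = dc$1a2c0c
  rot[7] = c$1a2c0cd
  rot[8] = $1a2c0cdc
Sorted (with $ < everything):
  sorted[0] = $1a2c0cdc  (last char: 'c')
  sorted[1] = 0cdc$1a2c  (last char: 'c')
  sorted[2] = 1a2c0cdc$  (last char: '$')
  sorted[3] = 2c0cdc$1a  (last char: 'a')
  sorted[4] = a2c0cdc$1  (last char: '1')
  sorted[5] = c$1a2c0cd  (last char: 'd')
  sorted[6] = c0cdc$1a2  (last char: '2')
  sorted[7] = cdc$1a2c0  (last char: '0')
  sorted[8] = dc$1a2c0c  (last char: 'c')
Last column: cc$a1d20c
Original string S is at sorted index 2

Answer: cc$a1d20c
2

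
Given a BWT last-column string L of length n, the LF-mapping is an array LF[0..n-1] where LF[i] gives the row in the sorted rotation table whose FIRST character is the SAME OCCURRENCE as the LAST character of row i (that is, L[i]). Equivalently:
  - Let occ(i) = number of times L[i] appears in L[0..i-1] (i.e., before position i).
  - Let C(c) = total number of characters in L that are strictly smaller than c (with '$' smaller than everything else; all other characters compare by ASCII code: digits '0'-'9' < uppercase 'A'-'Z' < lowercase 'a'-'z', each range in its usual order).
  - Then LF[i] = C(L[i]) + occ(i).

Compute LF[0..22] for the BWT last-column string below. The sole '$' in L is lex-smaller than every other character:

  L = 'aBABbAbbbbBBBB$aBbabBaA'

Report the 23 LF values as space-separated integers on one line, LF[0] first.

Char counts: '$':1, 'A':3, 'B':8, 'a':4, 'b':7
C (first-col start): C('$')=0, C('A')=1, C('B')=4, C('a')=12, C('b')=16
L[0]='a': occ=0, LF[0]=C('a')+0=12+0=12
L[1]='B': occ=0, LF[1]=C('B')+0=4+0=4
L[2]='A': occ=0, LF[2]=C('A')+0=1+0=1
L[3]='B': occ=1, LF[3]=C('B')+1=4+1=5
L[4]='b': occ=0, LF[4]=C('b')+0=16+0=16
L[5]='A': occ=1, LF[5]=C('A')+1=1+1=2
L[6]='b': occ=1, LF[6]=C('b')+1=16+1=17
L[7]='b': occ=2, LF[7]=C('b')+2=16+2=18
L[8]='b': occ=3, LF[8]=C('b')+3=16+3=19
L[9]='b': occ=4, LF[9]=C('b')+4=16+4=20
L[10]='B': occ=2, LF[10]=C('B')+2=4+2=6
L[11]='B': occ=3, LF[11]=C('B')+3=4+3=7
L[12]='B': occ=4, LF[12]=C('B')+4=4+4=8
L[13]='B': occ=5, LF[13]=C('B')+5=4+5=9
L[14]='$': occ=0, LF[14]=C('$')+0=0+0=0
L[15]='a': occ=1, LF[15]=C('a')+1=12+1=13
L[16]='B': occ=6, LF[16]=C('B')+6=4+6=10
L[17]='b': occ=5, LF[17]=C('b')+5=16+5=21
L[18]='a': occ=2, LF[18]=C('a')+2=12+2=14
L[19]='b': occ=6, LF[19]=C('b')+6=16+6=22
L[20]='B': occ=7, LF[20]=C('B')+7=4+7=11
L[21]='a': occ=3, LF[21]=C('a')+3=12+3=15
L[22]='A': occ=2, LF[22]=C('A')+2=1+2=3

Answer: 12 4 1 5 16 2 17 18 19 20 6 7 8 9 0 13 10 21 14 22 11 15 3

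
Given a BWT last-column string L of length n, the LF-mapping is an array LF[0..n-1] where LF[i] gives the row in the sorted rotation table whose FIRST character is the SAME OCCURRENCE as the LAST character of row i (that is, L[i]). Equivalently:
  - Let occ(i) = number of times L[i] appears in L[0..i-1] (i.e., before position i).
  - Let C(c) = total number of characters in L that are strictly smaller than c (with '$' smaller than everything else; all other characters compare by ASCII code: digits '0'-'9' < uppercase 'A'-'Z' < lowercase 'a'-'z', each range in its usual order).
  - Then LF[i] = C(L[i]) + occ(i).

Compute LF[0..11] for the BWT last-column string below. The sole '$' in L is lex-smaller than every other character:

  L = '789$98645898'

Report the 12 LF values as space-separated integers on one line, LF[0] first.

Answer: 4 5 9 0 10 6 3 1 2 7 11 8

Derivation:
Char counts: '$':1, '4':1, '5':1, '6':1, '7':1, '8':4, '9':3
C (first-col start): C('$')=0, C('4')=1, C('5')=2, C('6')=3, C('7')=4, C('8')=5, C('9')=9
L[0]='7': occ=0, LF[0]=C('7')+0=4+0=4
L[1]='8': occ=0, LF[1]=C('8')+0=5+0=5
L[2]='9': occ=0, LF[2]=C('9')+0=9+0=9
L[3]='$': occ=0, LF[3]=C('$')+0=0+0=0
L[4]='9': occ=1, LF[4]=C('9')+1=9+1=10
L[5]='8': occ=1, LF[5]=C('8')+1=5+1=6
L[6]='6': occ=0, LF[6]=C('6')+0=3+0=3
L[7]='4': occ=0, LF[7]=C('4')+0=1+0=1
L[8]='5': occ=0, LF[8]=C('5')+0=2+0=2
L[9]='8': occ=2, LF[9]=C('8')+2=5+2=7
L[10]='9': occ=2, LF[10]=C('9')+2=9+2=11
L[11]='8': occ=3, LF[11]=C('8')+3=5+3=8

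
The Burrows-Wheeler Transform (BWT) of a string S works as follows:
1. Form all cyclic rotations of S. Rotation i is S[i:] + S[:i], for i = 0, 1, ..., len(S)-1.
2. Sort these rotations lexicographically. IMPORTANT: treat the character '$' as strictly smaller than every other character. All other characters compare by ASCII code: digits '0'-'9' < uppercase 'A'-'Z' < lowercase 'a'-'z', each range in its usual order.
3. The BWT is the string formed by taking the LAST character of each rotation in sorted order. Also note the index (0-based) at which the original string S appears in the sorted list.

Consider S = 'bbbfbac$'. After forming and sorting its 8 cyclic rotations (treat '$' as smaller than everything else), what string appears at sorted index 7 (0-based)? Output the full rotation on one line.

All 8 rotations (rotation i = S[i:]+S[:i]):
  rot[0] = bbbfbac$
  rot[1] = bbfbac$b
  rot[2] = bfbac$bb
  rot[3] = fbac$bbb
  rot[4] = bac$bbbf
  rot[5] = ac$bbbfb
  rot[6] = c$bbbfba
  rot[7] = $bbbfbac
Sorted (with $ < everything):
  sorted[0] = $bbbfbac
  sorted[1] = ac$bbbfb
  sorted[2] = bac$bbbf
  sorted[3] = bbbfbac$
  sorted[4] = bbfbac$b
  sorted[5] = bfbac$bb
  sorted[6] = c$bbbfba
  sorted[7] = fbac$bbb
sorted[7] = fbac$bbb

Answer: fbac$bbb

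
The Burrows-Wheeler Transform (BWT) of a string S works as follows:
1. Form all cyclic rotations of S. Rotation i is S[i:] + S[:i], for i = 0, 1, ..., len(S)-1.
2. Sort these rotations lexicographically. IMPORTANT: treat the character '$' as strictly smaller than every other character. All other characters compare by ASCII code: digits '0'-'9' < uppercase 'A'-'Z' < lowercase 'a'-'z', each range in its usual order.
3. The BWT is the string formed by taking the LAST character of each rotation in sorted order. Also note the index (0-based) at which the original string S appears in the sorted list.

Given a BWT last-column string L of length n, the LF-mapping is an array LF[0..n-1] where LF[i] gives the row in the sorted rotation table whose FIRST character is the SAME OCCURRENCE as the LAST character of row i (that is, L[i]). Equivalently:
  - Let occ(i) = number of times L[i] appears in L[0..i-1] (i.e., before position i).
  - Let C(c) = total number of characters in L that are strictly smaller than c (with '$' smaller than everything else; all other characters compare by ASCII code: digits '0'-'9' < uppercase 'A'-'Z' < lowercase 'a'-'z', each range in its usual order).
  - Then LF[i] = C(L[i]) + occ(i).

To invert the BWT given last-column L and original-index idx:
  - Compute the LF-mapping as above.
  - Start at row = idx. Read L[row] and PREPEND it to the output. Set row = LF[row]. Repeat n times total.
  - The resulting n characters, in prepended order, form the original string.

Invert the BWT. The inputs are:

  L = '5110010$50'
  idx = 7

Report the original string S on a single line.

LF mapping: 8 5 6 1 2 7 3 0 9 4
Walk LF starting at row 7, prepending L[row]:
  step 1: row=7, L[7]='$', prepend. Next row=LF[7]=0
  step 2: row=0, L[0]='5', prepend. Next row=LF[0]=8
  step 3: row=8, L[8]='5', prepend. Next row=LF[8]=9
  step 4: row=9, L[9]='0', prepend. Next row=LF[9]=4
  step 5: row=4, L[4]='0', prepend. Next row=LF[4]=2
  step 6: row=2, L[2]='1', prepend. Next row=LF[2]=6
  step 7: row=6, L[6]='0', prepend. Next row=LF[6]=3
  step 8: row=3, L[3]='0', prepend. Next row=LF[3]=1
  step 9: row=1, L[1]='1', prepend. Next row=LF[1]=5
  step 10: row=5, L[5]='1', prepend. Next row=LF[5]=7
Reversed output: 110010055$

Answer: 110010055$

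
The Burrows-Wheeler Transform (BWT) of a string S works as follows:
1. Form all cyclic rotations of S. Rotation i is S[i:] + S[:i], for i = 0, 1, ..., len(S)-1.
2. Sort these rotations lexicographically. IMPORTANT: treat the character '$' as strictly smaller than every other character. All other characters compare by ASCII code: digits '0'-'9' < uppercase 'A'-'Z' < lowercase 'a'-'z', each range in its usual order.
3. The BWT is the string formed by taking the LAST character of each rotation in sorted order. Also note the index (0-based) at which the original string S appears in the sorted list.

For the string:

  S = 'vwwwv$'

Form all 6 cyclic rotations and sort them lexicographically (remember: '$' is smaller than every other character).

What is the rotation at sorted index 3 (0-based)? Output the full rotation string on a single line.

All 6 rotations (rotation i = S[i:]+S[:i]):
  rot[0] = vwwwv$
  rot[1] = wwwv$v
  rot[2] = wwv$vw
  rot[3] = wv$vww
  rot[4] = v$vwww
  rot[5] = $vwwwv
Sorted (with $ < everything):
  sorted[0] = $vwwwv
  sorted[1] = v$vwww
  sorted[2] = vwwwv$
  sorted[3] = wv$vww
  sorted[4] = wwv$vw
  sorted[5] = wwwv$v
sorted[3] = wv$vww

Answer: wv$vww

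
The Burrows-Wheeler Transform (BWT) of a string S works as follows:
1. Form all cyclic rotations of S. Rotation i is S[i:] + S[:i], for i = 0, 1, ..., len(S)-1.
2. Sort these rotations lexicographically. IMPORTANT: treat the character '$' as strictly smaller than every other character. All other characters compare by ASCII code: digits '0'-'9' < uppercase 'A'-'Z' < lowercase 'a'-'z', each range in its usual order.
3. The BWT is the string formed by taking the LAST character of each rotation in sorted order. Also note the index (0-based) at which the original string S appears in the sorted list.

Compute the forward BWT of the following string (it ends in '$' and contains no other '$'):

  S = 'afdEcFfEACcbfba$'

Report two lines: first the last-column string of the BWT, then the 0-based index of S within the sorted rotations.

Answer: aEAfdcb$fcECfFba
7

Derivation:
All 16 rotations (rotation i = S[i:]+S[:i]):
  rot[0] = afdEcFfEACcbfba$
  rot[1] = fdEcFfEACcbfba$a
  rot[2] = dEcFfEACcbfba$af
  rot[3] = EcFfEACcbfba$afd
  rot[4] = cFfEACcbfba$afdE
  rot[5] = FfEACcbfba$afdEc
  rot[6] = fEACcbfba$afdEcF
  rot[7] = EACcbfba$afdEcFf
  rot[8] = ACcbfba$afdEcFfE
  rot[9] = Ccbfba$afdEcFfEA
  rot[10] = cbfba$afdEcFfEAC
  rot[11] = bfba$afdEcFfEACc
  rot[12] = fba$afdEcFfEACcb
  rot[13] = ba$afdEcFfEACcbf
  rot[14] = a$afdEcFfEACcbfb
  rot[15] = $afdEcFfEACcbfba
Sorted (with $ < everything):
  sorted[0] = $afdEcFfEACcbfba  (last char: 'a')
  sorted[1] = ACcbfba$afdEcFfE  (last char: 'E')
  sorted[2] = Ccbfba$afdEcFfEA  (last char: 'A')
  sorted[3] = EACcbfba$afdEcFf  (last char: 'f')
  sorted[4] = EcFfEACcbfba$afd  (last char: 'd')
  sorted[5] = FfEACcbfba$afdEc  (last char: 'c')
  sorted[6] = a$afdEcFfEACcbfb  (last char: 'b')
  sorted[7] = afdEcFfEACcbfba$  (last char: '$')
  sorted[8] = ba$afdEcFfEACcbf  (last char: 'f')
  sorted[9] = bfba$afdEcFfEACc  (last char: 'c')
  sorted[10] = cFfEACcbfba$afdE  (last char: 'E')
  sorted[11] = cbfba$afdEcFfEAC  (last char: 'C')
  sorted[12] = dEcFfEACcbfba$af  (last char: 'f')
  sorted[13] = fEACcbfba$afdEcF  (last char: 'F')
  sorted[14] = fba$afdEcFfEACcb  (last char: 'b')
  sorted[15] = fdEcFfEACcbfba$a  (last char: 'a')
Last column: aEAfdcb$fcECfFba
Original string S is at sorted index 7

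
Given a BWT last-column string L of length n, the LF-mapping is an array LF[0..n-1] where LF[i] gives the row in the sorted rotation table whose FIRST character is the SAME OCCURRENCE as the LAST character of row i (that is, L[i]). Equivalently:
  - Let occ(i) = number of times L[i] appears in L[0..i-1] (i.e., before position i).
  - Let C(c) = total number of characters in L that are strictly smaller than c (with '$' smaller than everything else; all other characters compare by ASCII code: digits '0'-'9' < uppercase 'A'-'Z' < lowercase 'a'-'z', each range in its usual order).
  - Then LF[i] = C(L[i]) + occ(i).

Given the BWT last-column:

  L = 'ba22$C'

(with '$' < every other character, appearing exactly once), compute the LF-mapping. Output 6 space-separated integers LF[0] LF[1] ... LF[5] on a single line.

Answer: 5 4 1 2 0 3

Derivation:
Char counts: '$':1, '2':2, 'C':1, 'a':1, 'b':1
C (first-col start): C('$')=0, C('2')=1, C('C')=3, C('a')=4, C('b')=5
L[0]='b': occ=0, LF[0]=C('b')+0=5+0=5
L[1]='a': occ=0, LF[1]=C('a')+0=4+0=4
L[2]='2': occ=0, LF[2]=C('2')+0=1+0=1
L[3]='2': occ=1, LF[3]=C('2')+1=1+1=2
L[4]='$': occ=0, LF[4]=C('$')+0=0+0=0
L[5]='C': occ=0, LF[5]=C('C')+0=3+0=3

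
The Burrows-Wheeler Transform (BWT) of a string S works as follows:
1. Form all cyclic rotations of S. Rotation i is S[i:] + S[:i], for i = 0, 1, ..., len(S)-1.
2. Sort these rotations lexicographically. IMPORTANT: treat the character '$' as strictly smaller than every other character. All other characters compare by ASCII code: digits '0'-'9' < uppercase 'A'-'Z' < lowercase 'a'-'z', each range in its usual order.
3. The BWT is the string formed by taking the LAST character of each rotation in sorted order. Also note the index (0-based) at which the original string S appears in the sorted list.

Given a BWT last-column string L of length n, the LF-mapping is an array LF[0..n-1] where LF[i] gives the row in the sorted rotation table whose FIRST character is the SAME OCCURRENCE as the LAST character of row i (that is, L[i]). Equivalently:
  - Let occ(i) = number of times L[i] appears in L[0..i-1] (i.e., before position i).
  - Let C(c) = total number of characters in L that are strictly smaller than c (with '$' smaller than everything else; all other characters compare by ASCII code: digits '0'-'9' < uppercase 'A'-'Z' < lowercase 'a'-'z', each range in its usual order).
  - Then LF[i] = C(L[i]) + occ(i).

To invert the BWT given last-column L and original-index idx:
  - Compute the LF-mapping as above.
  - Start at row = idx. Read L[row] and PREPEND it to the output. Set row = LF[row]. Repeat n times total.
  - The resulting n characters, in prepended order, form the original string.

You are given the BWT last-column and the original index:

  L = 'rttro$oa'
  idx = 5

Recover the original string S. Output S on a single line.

Answer: rotator$

Derivation:
LF mapping: 4 6 7 5 2 0 3 1
Walk LF starting at row 5, prepending L[row]:
  step 1: row=5, L[5]='$', prepend. Next row=LF[5]=0
  step 2: row=0, L[0]='r', prepend. Next row=LF[0]=4
  step 3: row=4, L[4]='o', prepend. Next row=LF[4]=2
  step 4: row=2, L[2]='t', prepend. Next row=LF[2]=7
  step 5: row=7, L[7]='a', prepend. Next row=LF[7]=1
  step 6: row=1, L[1]='t', prepend. Next row=LF[1]=6
  step 7: row=6, L[6]='o', prepend. Next row=LF[6]=3
  step 8: row=3, L[3]='r', prepend. Next row=LF[3]=5
Reversed output: rotator$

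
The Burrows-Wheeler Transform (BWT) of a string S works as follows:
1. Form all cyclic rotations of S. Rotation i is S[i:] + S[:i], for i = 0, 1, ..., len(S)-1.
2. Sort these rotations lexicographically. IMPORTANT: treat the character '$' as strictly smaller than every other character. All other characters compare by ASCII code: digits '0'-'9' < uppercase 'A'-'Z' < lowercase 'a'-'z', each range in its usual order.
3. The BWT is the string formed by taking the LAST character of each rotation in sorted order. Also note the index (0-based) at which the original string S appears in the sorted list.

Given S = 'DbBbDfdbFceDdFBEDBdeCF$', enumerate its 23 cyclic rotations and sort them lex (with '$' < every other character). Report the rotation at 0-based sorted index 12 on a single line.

All 23 rotations (rotation i = S[i:]+S[:i]):
  rot[0] = DbBbDfdbFceDdFBEDBdeCF$
  rot[1] = bBbDfdbFceDdFBEDBdeCF$D
  rot[2] = BbDfdbFceDdFBEDBdeCF$Db
  rot[3] = bDfdbFceDdFBEDBdeCF$DbB
  rot[4] = DfdbFceDdFBEDBdeCF$DbBb
  rot[5] = fdbFceDdFBEDBdeCF$DbBbD
  rot[6] = dbFceDdFBEDBdeCF$DbBbDf
  rot[7] = bFceDdFBEDBdeCF$DbBbDfd
  rot[8] = FceDdFBEDBdeCF$DbBbDfdb
  rot[9] = ceDdFBEDBdeCF$DbBbDfdbF
  rot[10] = eDdFBEDBdeCF$DbBbDfdbFc
  rot[11] = DdFBEDBdeCF$DbBbDfdbFce
  rot[12] = dFBEDBdeCF$DbBbDfdbFceD
  rot[13] = FBEDBdeCF$DbBbDfdbFceDd
  rot[14] = BEDBdeCF$DbBbDfdbFceDdF
  rot[15] = EDBdeCF$DbBbDfdbFceDdFB
  rot[16] = DBdeCF$DbBbDfdbFceDdFBE
  rot[17] = BdeCF$DbBbDfdbFceDdFBED
  rot[18] = deCF$DbBbDfdbFceDdFBEDB
  rot[19] = eCF$DbBbDfdbFceDdFBEDBd
  rot[20] = CF$DbBbDfdbFceDdFBEDBde
  rot[21] = F$DbBbDfdbFceDdFBEDBdeC
  rot[22] = $DbBbDfdbFceDdFBEDBdeCF
Sorted (with $ < everything):
  sorted[0] = $DbBbDfdbFceDdFBEDBdeCF
  sorted[1] = BEDBdeCF$DbBbDfdbFceDdF
  sorted[2] = BbDfdbFceDdFBEDBdeCF$Db
  sorted[3] = BdeCF$DbBbDfdbFceDdFBED
  sorted[4] = CF$DbBbDfdbFceDdFBEDBde
  sorted[5] = DBdeCF$DbBbDfdbFceDdFBE
  sorted[6] = DbBbDfdbFceDdFBEDBdeCF$
  sorted[7] = DdFBEDBdeCF$DbBbDfdbFce
  sorted[8] = DfdbFceDdFBEDBdeCF$DbBb
  sorted[9] = EDBdeCF$DbBbDfdbFceDdFB
  sorted[10] = F$DbBbDfdbFceDdFBEDBdeC
  sorted[11] = FBEDBdeCF$DbBbDfdbFceDd
  sorted[12] = FceDdFBEDBdeCF$DbBbDfdb
  sorted[13] = bBbDfdbFceDdFBEDBdeCF$D
  sorted[14] = bDfdbFceDdFBEDBdeCF$DbB
  sorted[15] = bFceDdFBEDBdeCF$DbBbDfd
  sorted[16] = ceDdFBEDBdeCF$DbBbDfdbF
  sorted[17] = dFBEDBdeCF$DbBbDfdbFceD
  sorted[18] = dbFceDdFBEDBdeCF$DbBbDf
  sorted[19] = deCF$DbBbDfdbFceDdFBEDB
  sorted[20] = eCF$DbBbDfdbFceDdFBEDBd
  sorted[21] = eDdFBEDBdeCF$DbBbDfdbFc
  sorted[22] = fdbFceDdFBEDBdeCF$DbBbD
sorted[12] = FceDdFBEDBdeCF$DbBbDfdb

Answer: FceDdFBEDBdeCF$DbBbDfdb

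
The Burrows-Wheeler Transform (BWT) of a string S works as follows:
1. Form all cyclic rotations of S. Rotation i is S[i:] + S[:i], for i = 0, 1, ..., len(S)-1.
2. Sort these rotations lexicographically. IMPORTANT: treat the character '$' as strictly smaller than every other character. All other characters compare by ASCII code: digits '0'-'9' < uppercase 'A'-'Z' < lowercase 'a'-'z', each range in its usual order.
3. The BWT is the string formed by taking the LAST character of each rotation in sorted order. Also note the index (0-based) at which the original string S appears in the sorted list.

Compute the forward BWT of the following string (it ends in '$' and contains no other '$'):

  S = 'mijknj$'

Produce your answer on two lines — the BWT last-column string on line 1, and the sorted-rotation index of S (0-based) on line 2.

Answer: jmnij$k
5

Derivation:
All 7 rotations (rotation i = S[i:]+S[:i]):
  rot[0] = mijknj$
  rot[1] = ijknj$m
  rot[2] = jknj$mi
  rot[3] = knj$mij
  rot[4] = nj$mijk
  rot[5] = j$mijkn
  rot[6] = $mijknj
Sorted (with $ < everything):
  sorted[0] = $mijknj  (last char: 'j')
  sorted[1] = ijknj$m  (last char: 'm')
  sorted[2] = j$mijkn  (last char: 'n')
  sorted[3] = jknj$mi  (last char: 'i')
  sorted[4] = knj$mij  (last char: 'j')
  sorted[5] = mijknj$  (last char: '$')
  sorted[6] = nj$mijk  (last char: 'k')
Last column: jmnij$k
Original string S is at sorted index 5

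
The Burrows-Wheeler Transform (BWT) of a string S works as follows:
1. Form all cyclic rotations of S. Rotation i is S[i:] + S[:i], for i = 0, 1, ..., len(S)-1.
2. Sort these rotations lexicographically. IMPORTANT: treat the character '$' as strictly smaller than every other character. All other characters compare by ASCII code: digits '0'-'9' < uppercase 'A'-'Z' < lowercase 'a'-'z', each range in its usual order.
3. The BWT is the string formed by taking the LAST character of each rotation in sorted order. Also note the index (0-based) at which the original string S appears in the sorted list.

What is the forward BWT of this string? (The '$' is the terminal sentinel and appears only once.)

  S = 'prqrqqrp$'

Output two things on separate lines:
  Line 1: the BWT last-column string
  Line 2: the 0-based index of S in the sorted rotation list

Answer: pr$rqrqqp
2

Derivation:
All 9 rotations (rotation i = S[i:]+S[:i]):
  rot[0] = prqrqqrp$
  rot[1] = rqrqqrp$p
  rot[2] = qrqqrp$pr
  rot[3] = rqqrp$prq
  rot[4] = qqrp$prqr
  rot[5] = qrp$prqrq
  rot[6] = rp$prqrqq
  rot[7] = p$prqrqqr
  rot[8] = $prqrqqrp
Sorted (with $ < everything):
  sorted[0] = $prqrqqrp  (last char: 'p')
  sorted[1] = p$prqrqqr  (last char: 'r')
  sorted[2] = prqrqqrp$  (last char: '$')
  sorted[3] = qqrp$prqr  (last char: 'r')
  sorted[4] = qrp$prqrq  (last char: 'q')
  sorted[5] = qrqqrp$pr  (last char: 'r')
  sorted[6] = rp$prqrqq  (last char: 'q')
  sorted[7] = rqqrp$prq  (last char: 'q')
  sorted[8] = rqrqqrp$p  (last char: 'p')
Last column: pr$rqrqqp
Original string S is at sorted index 2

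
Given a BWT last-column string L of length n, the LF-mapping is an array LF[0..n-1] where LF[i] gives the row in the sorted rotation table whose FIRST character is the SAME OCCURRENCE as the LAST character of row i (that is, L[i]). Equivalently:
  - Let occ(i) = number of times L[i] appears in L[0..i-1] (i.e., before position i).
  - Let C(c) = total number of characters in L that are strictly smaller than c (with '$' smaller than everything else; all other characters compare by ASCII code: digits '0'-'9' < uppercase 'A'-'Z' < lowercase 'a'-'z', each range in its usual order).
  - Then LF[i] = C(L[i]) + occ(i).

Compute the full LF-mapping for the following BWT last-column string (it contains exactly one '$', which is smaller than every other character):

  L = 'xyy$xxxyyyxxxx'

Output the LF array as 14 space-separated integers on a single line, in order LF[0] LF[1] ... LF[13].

Answer: 1 9 10 0 2 3 4 11 12 13 5 6 7 8

Derivation:
Char counts: '$':1, 'x':8, 'y':5
C (first-col start): C('$')=0, C('x')=1, C('y')=9
L[0]='x': occ=0, LF[0]=C('x')+0=1+0=1
L[1]='y': occ=0, LF[1]=C('y')+0=9+0=9
L[2]='y': occ=1, LF[2]=C('y')+1=9+1=10
L[3]='$': occ=0, LF[3]=C('$')+0=0+0=0
L[4]='x': occ=1, LF[4]=C('x')+1=1+1=2
L[5]='x': occ=2, LF[5]=C('x')+2=1+2=3
L[6]='x': occ=3, LF[6]=C('x')+3=1+3=4
L[7]='y': occ=2, LF[7]=C('y')+2=9+2=11
L[8]='y': occ=3, LF[8]=C('y')+3=9+3=12
L[9]='y': occ=4, LF[9]=C('y')+4=9+4=13
L[10]='x': occ=4, LF[10]=C('x')+4=1+4=5
L[11]='x': occ=5, LF[11]=C('x')+5=1+5=6
L[12]='x': occ=6, LF[12]=C('x')+6=1+6=7
L[13]='x': occ=7, LF[13]=C('x')+7=1+7=8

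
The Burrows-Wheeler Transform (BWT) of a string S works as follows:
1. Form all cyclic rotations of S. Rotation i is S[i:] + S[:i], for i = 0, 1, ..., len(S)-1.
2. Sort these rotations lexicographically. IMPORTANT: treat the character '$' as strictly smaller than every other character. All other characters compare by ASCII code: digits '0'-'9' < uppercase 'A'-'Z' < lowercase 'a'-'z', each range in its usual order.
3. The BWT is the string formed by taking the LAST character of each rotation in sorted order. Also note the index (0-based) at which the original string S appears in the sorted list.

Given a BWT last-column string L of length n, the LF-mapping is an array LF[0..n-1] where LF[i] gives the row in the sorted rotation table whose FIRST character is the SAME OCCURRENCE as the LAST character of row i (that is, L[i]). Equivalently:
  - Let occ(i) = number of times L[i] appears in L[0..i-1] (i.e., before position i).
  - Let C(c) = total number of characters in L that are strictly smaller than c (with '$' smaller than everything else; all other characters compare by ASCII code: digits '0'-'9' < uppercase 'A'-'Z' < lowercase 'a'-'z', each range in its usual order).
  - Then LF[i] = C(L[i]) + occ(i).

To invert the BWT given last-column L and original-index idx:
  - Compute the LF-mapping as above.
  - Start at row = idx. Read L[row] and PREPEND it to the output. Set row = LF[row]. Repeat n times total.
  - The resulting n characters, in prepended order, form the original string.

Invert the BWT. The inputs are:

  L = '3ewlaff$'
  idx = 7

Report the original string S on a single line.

LF mapping: 1 3 7 6 2 4 5 0
Walk LF starting at row 7, prepending L[row]:
  step 1: row=7, L[7]='$', prepend. Next row=LF[7]=0
  step 2: row=0, L[0]='3', prepend. Next row=LF[0]=1
  step 3: row=1, L[1]='e', prepend. Next row=LF[1]=3
  step 4: row=3, L[3]='l', prepend. Next row=LF[3]=6
  step 5: row=6, L[6]='f', prepend. Next row=LF[6]=5
  step 6: row=5, L[5]='f', prepend. Next row=LF[5]=4
  step 7: row=4, L[4]='a', prepend. Next row=LF[4]=2
  step 8: row=2, L[2]='w', prepend. Next row=LF[2]=7
Reversed output: waffle3$

Answer: waffle3$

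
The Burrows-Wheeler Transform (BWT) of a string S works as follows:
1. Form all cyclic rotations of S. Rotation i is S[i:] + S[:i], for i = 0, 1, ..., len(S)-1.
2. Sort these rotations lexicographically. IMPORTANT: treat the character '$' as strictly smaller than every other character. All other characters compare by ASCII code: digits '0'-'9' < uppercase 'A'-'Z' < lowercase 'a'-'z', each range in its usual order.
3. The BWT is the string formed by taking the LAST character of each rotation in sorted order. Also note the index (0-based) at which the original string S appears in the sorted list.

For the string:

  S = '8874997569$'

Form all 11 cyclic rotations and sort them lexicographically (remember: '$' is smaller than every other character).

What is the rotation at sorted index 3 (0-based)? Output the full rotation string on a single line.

All 11 rotations (rotation i = S[i:]+S[:i]):
  rot[0] = 8874997569$
  rot[1] = 874997569$8
  rot[2] = 74997569$88
  rot[3] = 4997569$887
  rot[4] = 997569$8874
  rot[5] = 97569$88749
  rot[6] = 7569$887499
  rot[7] = 569$8874997
  rot[8] = 69$88749975
  rot[9] = 9$887499756
  rot[10] = $8874997569
Sorted (with $ < everything):
  sorted[0] = $8874997569
  sorted[1] = 4997569$887
  sorted[2] = 569$8874997
  sorted[3] = 69$88749975
  sorted[4] = 74997569$88
  sorted[5] = 7569$887499
  sorted[6] = 874997569$8
  sorted[7] = 8874997569$
  sorted[8] = 9$887499756
  sorted[9] = 97569$88749
  sorted[10] = 997569$8874
sorted[3] = 69$88749975

Answer: 69$88749975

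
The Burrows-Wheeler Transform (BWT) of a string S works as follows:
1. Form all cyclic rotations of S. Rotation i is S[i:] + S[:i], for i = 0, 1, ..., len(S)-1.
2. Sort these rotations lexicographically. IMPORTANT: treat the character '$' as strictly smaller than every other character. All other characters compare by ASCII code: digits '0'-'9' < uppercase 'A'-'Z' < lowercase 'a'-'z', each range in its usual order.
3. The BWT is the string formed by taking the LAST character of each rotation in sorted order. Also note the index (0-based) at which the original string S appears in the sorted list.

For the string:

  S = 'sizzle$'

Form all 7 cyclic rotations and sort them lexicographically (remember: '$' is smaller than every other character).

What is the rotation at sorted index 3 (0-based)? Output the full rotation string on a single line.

Answer: le$sizz

Derivation:
All 7 rotations (rotation i = S[i:]+S[:i]):
  rot[0] = sizzle$
  rot[1] = izzle$s
  rot[2] = zzle$si
  rot[3] = zle$siz
  rot[4] = le$sizz
  rot[5] = e$sizzl
  rot[6] = $sizzle
Sorted (with $ < everything):
  sorted[0] = $sizzle
  sorted[1] = e$sizzl
  sorted[2] = izzle$s
  sorted[3] = le$sizz
  sorted[4] = sizzle$
  sorted[5] = zle$siz
  sorted[6] = zzle$si
sorted[3] = le$sizz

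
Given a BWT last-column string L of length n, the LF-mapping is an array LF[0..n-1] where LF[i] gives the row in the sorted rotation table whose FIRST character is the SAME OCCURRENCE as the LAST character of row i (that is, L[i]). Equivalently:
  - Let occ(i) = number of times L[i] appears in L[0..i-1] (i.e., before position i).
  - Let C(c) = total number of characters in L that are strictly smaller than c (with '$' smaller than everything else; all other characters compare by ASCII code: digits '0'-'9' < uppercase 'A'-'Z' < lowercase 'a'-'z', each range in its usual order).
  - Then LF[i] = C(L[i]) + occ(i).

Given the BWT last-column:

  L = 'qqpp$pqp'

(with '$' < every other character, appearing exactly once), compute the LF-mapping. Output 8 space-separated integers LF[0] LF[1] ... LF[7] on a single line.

Answer: 5 6 1 2 0 3 7 4

Derivation:
Char counts: '$':1, 'p':4, 'q':3
C (first-col start): C('$')=0, C('p')=1, C('q')=5
L[0]='q': occ=0, LF[0]=C('q')+0=5+0=5
L[1]='q': occ=1, LF[1]=C('q')+1=5+1=6
L[2]='p': occ=0, LF[2]=C('p')+0=1+0=1
L[3]='p': occ=1, LF[3]=C('p')+1=1+1=2
L[4]='$': occ=0, LF[4]=C('$')+0=0+0=0
L[5]='p': occ=2, LF[5]=C('p')+2=1+2=3
L[6]='q': occ=2, LF[6]=C('q')+2=5+2=7
L[7]='p': occ=3, LF[7]=C('p')+3=1+3=4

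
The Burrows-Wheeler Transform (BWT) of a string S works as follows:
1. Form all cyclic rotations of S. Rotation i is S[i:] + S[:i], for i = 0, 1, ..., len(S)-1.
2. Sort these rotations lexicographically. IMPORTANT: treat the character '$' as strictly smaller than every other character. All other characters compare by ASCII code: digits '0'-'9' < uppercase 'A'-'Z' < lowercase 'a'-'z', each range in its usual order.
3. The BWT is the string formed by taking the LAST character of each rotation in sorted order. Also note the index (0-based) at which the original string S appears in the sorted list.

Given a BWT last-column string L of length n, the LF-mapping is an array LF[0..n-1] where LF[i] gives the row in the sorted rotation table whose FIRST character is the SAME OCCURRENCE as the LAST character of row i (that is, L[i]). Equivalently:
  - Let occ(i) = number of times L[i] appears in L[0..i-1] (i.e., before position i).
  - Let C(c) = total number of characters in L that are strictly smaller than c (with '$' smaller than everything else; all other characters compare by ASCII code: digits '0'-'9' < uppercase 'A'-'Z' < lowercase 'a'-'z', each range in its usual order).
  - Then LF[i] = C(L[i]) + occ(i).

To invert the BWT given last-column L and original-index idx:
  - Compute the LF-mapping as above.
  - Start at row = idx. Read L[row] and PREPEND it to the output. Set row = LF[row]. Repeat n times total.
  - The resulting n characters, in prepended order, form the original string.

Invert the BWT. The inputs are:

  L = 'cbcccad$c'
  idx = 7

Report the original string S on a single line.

Answer: cdccbacc$

Derivation:
LF mapping: 3 2 4 5 6 1 8 0 7
Walk LF starting at row 7, prepending L[row]:
  step 1: row=7, L[7]='$', prepend. Next row=LF[7]=0
  step 2: row=0, L[0]='c', prepend. Next row=LF[0]=3
  step 3: row=3, L[3]='c', prepend. Next row=LF[3]=5
  step 4: row=5, L[5]='a', prepend. Next row=LF[5]=1
  step 5: row=1, L[1]='b', prepend. Next row=LF[1]=2
  step 6: row=2, L[2]='c', prepend. Next row=LF[2]=4
  step 7: row=4, L[4]='c', prepend. Next row=LF[4]=6
  step 8: row=6, L[6]='d', prepend. Next row=LF[6]=8
  step 9: row=8, L[8]='c', prepend. Next row=LF[8]=7
Reversed output: cdccbacc$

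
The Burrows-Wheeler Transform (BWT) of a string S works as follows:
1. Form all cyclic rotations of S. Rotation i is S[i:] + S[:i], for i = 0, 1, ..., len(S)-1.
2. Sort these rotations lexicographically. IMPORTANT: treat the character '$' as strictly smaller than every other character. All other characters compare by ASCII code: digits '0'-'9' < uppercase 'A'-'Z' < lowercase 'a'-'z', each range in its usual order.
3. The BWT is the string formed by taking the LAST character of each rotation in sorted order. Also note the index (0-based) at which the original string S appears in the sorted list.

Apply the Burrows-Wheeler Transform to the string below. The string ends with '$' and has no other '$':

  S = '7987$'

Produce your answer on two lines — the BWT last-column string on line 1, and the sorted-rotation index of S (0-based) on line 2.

All 5 rotations (rotation i = S[i:]+S[:i]):
  rot[0] = 7987$
  rot[1] = 987$7
  rot[2] = 87$79
  rot[3] = 7$798
  rot[4] = $7987
Sorted (with $ < everything):
  sorted[0] = $7987  (last char: '7')
  sorted[1] = 7$798  (last char: '8')
  sorted[2] = 7987$  (last char: '$')
  sorted[3] = 87$79  (last char: '9')
  sorted[4] = 987$7  (last char: '7')
Last column: 78$97
Original string S is at sorted index 2

Answer: 78$97
2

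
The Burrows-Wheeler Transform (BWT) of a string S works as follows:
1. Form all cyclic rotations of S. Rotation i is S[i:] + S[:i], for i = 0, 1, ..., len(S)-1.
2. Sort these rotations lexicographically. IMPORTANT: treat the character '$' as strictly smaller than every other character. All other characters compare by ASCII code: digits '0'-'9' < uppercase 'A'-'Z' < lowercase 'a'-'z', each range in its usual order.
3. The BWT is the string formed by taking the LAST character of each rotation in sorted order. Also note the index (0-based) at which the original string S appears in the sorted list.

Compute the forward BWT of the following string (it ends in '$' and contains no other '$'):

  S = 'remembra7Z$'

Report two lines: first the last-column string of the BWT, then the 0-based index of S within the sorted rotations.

Answer: Za7rmmreeb$
10

Derivation:
All 11 rotations (rotation i = S[i:]+S[:i]):
  rot[0] = remembra7Z$
  rot[1] = emembra7Z$r
  rot[2] = membra7Z$re
  rot[3] = embra7Z$rem
  rot[4] = mbra7Z$reme
  rot[5] = bra7Z$remem
  rot[6] = ra7Z$rememb
  rot[7] = a7Z$remembr
  rot[8] = 7Z$remembra
  rot[9] = Z$remembra7
  rot[10] = $remembra7Z
Sorted (with $ < everything):
  sorted[0] = $remembra7Z  (last char: 'Z')
  sorted[1] = 7Z$remembra  (last char: 'a')
  sorted[2] = Z$remembra7  (last char: '7')
  sorted[3] = a7Z$remembr  (last char: 'r')
  sorted[4] = bra7Z$remem  (last char: 'm')
  sorted[5] = embra7Z$rem  (last char: 'm')
  sorted[6] = emembra7Z$r  (last char: 'r')
  sorted[7] = mbra7Z$reme  (last char: 'e')
  sorted[8] = membra7Z$re  (last char: 'e')
  sorted[9] = ra7Z$rememb  (last char: 'b')
  sorted[10] = remembra7Z$  (last char: '$')
Last column: Za7rmmreeb$
Original string S is at sorted index 10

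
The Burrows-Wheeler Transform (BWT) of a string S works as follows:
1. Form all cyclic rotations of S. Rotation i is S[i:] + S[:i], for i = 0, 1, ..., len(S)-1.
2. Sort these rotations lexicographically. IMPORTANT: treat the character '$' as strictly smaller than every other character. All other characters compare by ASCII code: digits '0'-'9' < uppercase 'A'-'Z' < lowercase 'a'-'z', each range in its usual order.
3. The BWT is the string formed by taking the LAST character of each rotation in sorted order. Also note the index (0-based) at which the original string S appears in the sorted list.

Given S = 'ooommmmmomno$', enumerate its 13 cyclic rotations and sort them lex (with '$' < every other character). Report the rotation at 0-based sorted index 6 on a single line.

All 13 rotations (rotation i = S[i:]+S[:i]):
  rot[0] = ooommmmmomno$
  rot[1] = oommmmmomno$o
  rot[2] = ommmmmomno$oo
  rot[3] = mmmmmomno$ooo
  rot[4] = mmmmomno$ooom
  rot[5] = mmmomno$ooomm
  rot[6] = mmomno$ooommm
  rot[7] = momno$ooommmm
  rot[8] = omno$ooommmmm
  rot[9] = mno$ooommmmmo
  rot[10] = no$ooommmmmom
  rot[11] = o$ooommmmmomn
  rot[12] = $ooommmmmomno
Sorted (with $ < everything):
  sorted[0] = $ooommmmmomno
  sorted[1] = mmmmmomno$ooo
  sorted[2] = mmmmomno$ooom
  sorted[3] = mmmomno$ooomm
  sorted[4] = mmomno$ooommm
  sorted[5] = mno$ooommmmmo
  sorted[6] = momno$ooommmm
  sorted[7] = no$ooommmmmom
  sorted[8] = o$ooommmmmomn
  sorted[9] = ommmmmomno$oo
  sorted[10] = omno$ooommmmm
  sorted[11] = oommmmmomno$o
  sorted[12] = ooommmmmomno$
sorted[6] = momno$ooommmm

Answer: momno$ooommmm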